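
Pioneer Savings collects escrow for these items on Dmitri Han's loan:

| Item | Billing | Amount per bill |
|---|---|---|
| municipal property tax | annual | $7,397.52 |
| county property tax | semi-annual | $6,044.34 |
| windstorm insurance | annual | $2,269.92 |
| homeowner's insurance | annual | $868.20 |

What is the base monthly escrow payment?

Municipal property tax = $7,397.52 per year
County property tax = $6,044.34 × 2 = $12,088.68 per year
Windstorm insurance = $2,269.92 per year
Homeowner's insurance = $868.20 per year
Annual escrow total = $7,397.52 + $12,088.68 + $2,269.92 + $868.20 = $22,624.32
Base monthly escrow = $22,624.32 / 12 = $1,885.36

$1,885.36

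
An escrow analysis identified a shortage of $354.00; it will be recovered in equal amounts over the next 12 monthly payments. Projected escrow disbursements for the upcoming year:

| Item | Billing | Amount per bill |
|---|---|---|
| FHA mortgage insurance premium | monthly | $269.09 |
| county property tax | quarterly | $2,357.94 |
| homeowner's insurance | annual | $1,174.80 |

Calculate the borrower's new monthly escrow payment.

$1,182.47

FHA mortgage insurance premium: $269.09 × 12 = $3,229.08 per year
County property tax: $2,357.94 × 4 = $9,431.76 per year
Homeowner's insurance: $1,174.80 per year
Annual escrow total = $13,835.64
Per month = $13,835.64 / 12 = $1,152.97
Monthly shortage recovery: $354.00 / 12 = $29.50
Adjusted monthly = $1,152.97 + $29.50 = $1,182.47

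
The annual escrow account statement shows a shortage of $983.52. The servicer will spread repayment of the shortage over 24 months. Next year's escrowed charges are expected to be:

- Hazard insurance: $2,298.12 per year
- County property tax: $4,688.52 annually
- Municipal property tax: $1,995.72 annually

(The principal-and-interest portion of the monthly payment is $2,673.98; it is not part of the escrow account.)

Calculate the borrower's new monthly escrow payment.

Hazard insurance = $2,298.12 per year
County property tax = $4,688.52 per year
Municipal property tax = $1,995.72 per year
Total annual escrow = $2,298.12 + $4,688.52 + $1,995.72 = $8,982.36
Monthly escrow = $8,982.36 ÷ 12 = $748.53
Monthly shortage recovery: $983.52 ÷ 24 = $40.98
Adjusted monthly = $748.53 + $40.98 = $789.51

$789.51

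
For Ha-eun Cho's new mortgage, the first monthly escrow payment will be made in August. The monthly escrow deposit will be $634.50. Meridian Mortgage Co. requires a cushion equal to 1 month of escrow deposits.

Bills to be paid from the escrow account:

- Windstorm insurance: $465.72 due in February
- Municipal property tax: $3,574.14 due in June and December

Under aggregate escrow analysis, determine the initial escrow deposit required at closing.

$1,269.00

Cushion = 1 × $634.50 = $634.50
Trial balance (start $0, +$634.50 each month, − disbursements):
  Aug: +$634.50 → $634.50
  Sep: +$634.50 → $1,269.00
  Oct: +$634.50 → $1,903.50
  Nov: +$634.50 → $2,538.00
  Dec: +$634.50 − $3,574.14 → -$401.64
  Jan: +$634.50 → $232.86
  Feb: +$634.50 − $465.72 → $401.64
  Mar: +$634.50 → $1,036.14
  Apr: +$634.50 → $1,670.64
  May: +$634.50 → $2,305.14
  Jun: +$634.50 − $3,574.14 → -$634.50
  Jul: +$634.50 → $0.00
Lowest trial balance = -$634.50 (Jun)
Initial deposit = cushion − low point = $634.50 − (-$634.50) = $1,269.00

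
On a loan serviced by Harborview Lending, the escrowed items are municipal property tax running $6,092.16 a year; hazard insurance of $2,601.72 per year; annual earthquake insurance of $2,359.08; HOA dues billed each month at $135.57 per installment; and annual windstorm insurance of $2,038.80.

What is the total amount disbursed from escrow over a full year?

$14,718.60

Municipal property tax — $6,092.16 per year
Hazard insurance — $2,601.72 per year
Earthquake insurance — $2,359.08 per year
HOA dues — $135.57 × 12 = $1,626.84 per year
Windstorm insurance — $2,038.80 per year
Annual escrow total = $14,718.60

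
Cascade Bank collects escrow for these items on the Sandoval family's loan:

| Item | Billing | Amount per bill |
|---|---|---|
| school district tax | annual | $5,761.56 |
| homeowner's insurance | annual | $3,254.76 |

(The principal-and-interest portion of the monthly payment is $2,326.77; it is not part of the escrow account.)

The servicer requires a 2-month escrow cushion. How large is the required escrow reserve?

$1,502.72

School district tax: $5,761.56/yr
Homeowner's insurance: $3,254.76/yr
Total per year = $5,761.56 + $3,254.76 = $9,016.32
Monthly escrow = $9,016.32 ÷ 12 = $751.36
Reserve = 2 × $751.36 = $1,502.72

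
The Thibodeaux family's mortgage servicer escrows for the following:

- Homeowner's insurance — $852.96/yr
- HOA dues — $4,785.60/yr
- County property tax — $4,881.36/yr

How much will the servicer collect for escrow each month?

Homeowner's insurance — $852.96/yr
HOA dues — $4,785.60/yr
County property tax — $4,881.36/yr
Total per year = $852.96 + $4,785.60 + $4,881.36 = $10,519.92
Monthly escrow = $10,519.92 ÷ 12 = $876.66

$876.66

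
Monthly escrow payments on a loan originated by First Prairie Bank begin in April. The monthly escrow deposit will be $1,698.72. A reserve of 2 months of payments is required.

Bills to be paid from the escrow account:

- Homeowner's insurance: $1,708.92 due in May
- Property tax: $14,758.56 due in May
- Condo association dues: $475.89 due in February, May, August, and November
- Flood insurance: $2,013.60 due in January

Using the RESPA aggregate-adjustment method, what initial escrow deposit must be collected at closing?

$16,943.37

Cushion = 2 × $1,698.72 = $3,397.44
Trial balance (start $0, +$1,698.72 each month, − disbursements):
  Apr: +$1,698.72 → $1,698.72
  May: +$1,698.72 − $16,943.37 → -$13,545.93
  Jun: +$1,698.72 → -$11,847.21
  Jul: +$1,698.72 → -$10,148.49
  Aug: +$1,698.72 − $475.89 → -$8,925.66
  Sep: +$1,698.72 → -$7,226.94
  Oct: +$1,698.72 → -$5,528.22
  Nov: +$1,698.72 − $475.89 → -$4,305.39
  Dec: +$1,698.72 → -$2,606.67
  Jan: +$1,698.72 − $2,013.60 → -$2,921.55
  Feb: +$1,698.72 − $475.89 → -$1,698.72
  Mar: +$1,698.72 → $0.00
Lowest trial balance = -$13,545.93 (May)
Initial deposit = cushion − low point = $3,397.44 − (-$13,545.93) = $16,943.37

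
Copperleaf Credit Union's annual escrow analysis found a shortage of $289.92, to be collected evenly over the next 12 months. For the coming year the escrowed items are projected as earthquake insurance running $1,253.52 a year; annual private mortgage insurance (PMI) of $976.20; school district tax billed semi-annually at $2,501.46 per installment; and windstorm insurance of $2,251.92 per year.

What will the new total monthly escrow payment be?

$814.54

Earthquake insurance = $1,253.52 annually
Private mortgage insurance (PMI) = $976.20 annually
School district tax = $2,501.46 × 2 = $5,002.92 annually
Windstorm insurance = $2,251.92 annually
Yearly total = $9,484.56
Monthly = $9,484.56 ÷ 12 = $790.38
Shortage spread = $289.92 / 12 = $24.16/mo
Adjusted monthly = $790.38 + $24.16 = $814.54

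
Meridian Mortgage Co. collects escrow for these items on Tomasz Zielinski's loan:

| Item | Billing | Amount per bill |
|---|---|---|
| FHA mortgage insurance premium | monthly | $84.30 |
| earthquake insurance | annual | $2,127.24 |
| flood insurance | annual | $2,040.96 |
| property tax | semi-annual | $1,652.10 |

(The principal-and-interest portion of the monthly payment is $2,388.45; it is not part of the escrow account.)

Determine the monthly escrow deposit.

$707.00

FHA mortgage insurance premium — $84.30 × 12 = $1,011.60 annually
Earthquake insurance — $2,127.24 annually
Flood insurance — $2,040.96 annually
Property tax — $1,652.10 × 2 = $3,304.20 annually
Yearly total = $1,011.60 + $2,127.24 + $2,040.96 + $3,304.20 = $8,484.00
Monthly escrow = $8,484.00 / 12 = $707.00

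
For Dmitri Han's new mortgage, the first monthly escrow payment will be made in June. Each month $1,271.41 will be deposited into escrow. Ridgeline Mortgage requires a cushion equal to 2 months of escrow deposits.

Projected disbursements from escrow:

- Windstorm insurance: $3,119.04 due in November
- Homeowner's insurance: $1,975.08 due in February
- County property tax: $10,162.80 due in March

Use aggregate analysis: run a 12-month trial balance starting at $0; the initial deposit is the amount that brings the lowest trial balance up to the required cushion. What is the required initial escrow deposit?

$5,085.64

Cushion = 2 × $1,271.41 = $2,542.82
Trial balance (start $0, +$1,271.41 each month, − disbursements):
  Jun: +$1,271.41 → $1,271.41
  Jul: +$1,271.41 → $2,542.82
  Aug: +$1,271.41 → $3,814.23
  Sep: +$1,271.41 → $5,085.64
  Oct: +$1,271.41 → $6,357.05
  Nov: +$1,271.41 − $3,119.04 → $4,509.42
  Dec: +$1,271.41 → $5,780.83
  Jan: +$1,271.41 → $7,052.24
  Feb: +$1,271.41 − $1,975.08 → $6,348.57
  Mar: +$1,271.41 − $10,162.80 → -$2,542.82
  Apr: +$1,271.41 → -$1,271.41
  May: +$1,271.41 → $0.00
Lowest trial balance = -$2,542.82 (Mar)
Initial deposit = cushion − low point = $2,542.82 − (-$2,542.82) = $5,085.64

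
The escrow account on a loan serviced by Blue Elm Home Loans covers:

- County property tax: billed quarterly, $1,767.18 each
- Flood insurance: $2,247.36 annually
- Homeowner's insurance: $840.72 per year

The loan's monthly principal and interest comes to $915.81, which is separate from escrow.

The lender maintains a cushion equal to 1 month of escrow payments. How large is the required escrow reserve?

$846.40

County property tax: $1,767.18 × 4 = $7,068.72/yr
Flood insurance: $2,247.36/yr
Homeowner's insurance: $840.72/yr
Total per year = $7,068.72 + $2,247.36 + $840.72 = $10,156.80
Base monthly escrow = $10,156.80 / 12 = $846.40
Cushion = 1 × $846.40 = $846.40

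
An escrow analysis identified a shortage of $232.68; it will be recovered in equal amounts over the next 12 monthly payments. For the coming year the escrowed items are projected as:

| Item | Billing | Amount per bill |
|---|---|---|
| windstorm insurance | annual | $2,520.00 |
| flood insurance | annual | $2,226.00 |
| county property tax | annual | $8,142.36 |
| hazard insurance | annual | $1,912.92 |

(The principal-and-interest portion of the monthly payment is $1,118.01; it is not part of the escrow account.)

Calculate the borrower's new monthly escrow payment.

Windstorm insurance — $2,520.00
Flood insurance — $2,226.00
County property tax — $8,142.36
Hazard insurance — $1,912.92
Annual escrow total = $2,520.00 + $2,226.00 + $8,142.36 + $1,912.92 = $14,801.28
Base monthly escrow = $14,801.28 / 12 = $1,233.44
Shortage per month = $232.68 / 12 = $19.39
Adjusted monthly = $1,233.44 + $19.39 = $1,252.83

$1,252.83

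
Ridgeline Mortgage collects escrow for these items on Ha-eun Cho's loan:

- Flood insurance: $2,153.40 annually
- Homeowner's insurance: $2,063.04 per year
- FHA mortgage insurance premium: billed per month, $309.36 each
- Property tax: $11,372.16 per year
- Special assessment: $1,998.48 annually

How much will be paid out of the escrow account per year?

$21,299.40

Flood insurance — $2,153.40
Homeowner's insurance — $2,063.04
FHA mortgage insurance premium — $309.36 × 12 = $3,712.32
Property tax — $11,372.16
Special assessment — $1,998.48
Total annual escrow = $21,299.40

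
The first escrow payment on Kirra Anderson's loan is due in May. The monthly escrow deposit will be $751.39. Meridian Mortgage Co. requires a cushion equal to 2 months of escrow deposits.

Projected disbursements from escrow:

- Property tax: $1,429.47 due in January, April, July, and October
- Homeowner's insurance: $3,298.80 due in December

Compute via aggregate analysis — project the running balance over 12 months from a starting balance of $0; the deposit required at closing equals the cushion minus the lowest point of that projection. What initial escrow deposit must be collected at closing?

Cushion = 2 × $751.39 = $1,502.78
Trial balance (start $0, +$751.39 each month, − disbursements):
  May: +$751.39 → $751.39
  Jun: +$751.39 → $1,502.78
  Jul: +$751.39 − $1,429.47 → $824.70
  Aug: +$751.39 → $1,576.09
  Sep: +$751.39 → $2,327.48
  Oct: +$751.39 − $1,429.47 → $1,649.40
  Nov: +$751.39 → $2,400.79
  Dec: +$751.39 − $3,298.80 → -$146.62
  Jan: +$751.39 − $1,429.47 → -$824.70
  Feb: +$751.39 → -$73.31
  Mar: +$751.39 → $678.08
  Apr: +$751.39 − $1,429.47 → $0.00
Lowest trial balance = -$824.70 (Jan)
Initial deposit = cushion − low point = $1,502.78 − (-$824.70) = $2,327.48

$2,327.48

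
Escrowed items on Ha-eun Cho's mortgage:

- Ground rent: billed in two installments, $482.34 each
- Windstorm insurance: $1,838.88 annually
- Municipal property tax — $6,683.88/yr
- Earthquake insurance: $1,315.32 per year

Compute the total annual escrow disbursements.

$10,802.76

Ground rent: $482.34 × 2 = $964.68/yr
Windstorm insurance: $1,838.88/yr
Municipal property tax: $6,683.88/yr
Earthquake insurance: $1,315.32/yr
Combined annual = $964.68 + $1,838.88 + $6,683.88 + $1,315.32 = $10,802.76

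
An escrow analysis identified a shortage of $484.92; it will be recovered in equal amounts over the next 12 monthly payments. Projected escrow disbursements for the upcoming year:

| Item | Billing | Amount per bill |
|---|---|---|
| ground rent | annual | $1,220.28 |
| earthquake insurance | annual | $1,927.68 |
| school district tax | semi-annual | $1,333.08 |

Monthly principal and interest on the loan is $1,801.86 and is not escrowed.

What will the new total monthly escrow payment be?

Ground rent = $1,220.28 annually
Earthquake insurance = $1,927.68 annually
School district tax = $1,333.08 × 2 = $2,666.16 annually
Yearly total = $1,220.28 + $1,927.68 + $2,666.16 = $5,814.12
Monthly = $5,814.12 ÷ 12 = $484.51
Shortage spread = $484.92 / 12 = $40.41/mo
New monthly escrow = $484.51 + $40.41 = $524.92

$524.92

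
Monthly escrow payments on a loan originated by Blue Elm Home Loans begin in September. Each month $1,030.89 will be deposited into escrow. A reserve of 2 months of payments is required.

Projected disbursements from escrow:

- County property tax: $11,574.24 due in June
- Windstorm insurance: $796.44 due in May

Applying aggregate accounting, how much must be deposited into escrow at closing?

$4,123.56

Cushion = 2 × $1,030.89 = $2,061.78
Trial balance (start $0, +$1,030.89 each month, − disbursements):
  Sep: +$1,030.89 → $1,030.89
  Oct: +$1,030.89 → $2,061.78
  Nov: +$1,030.89 → $3,092.67
  Dec: +$1,030.89 → $4,123.56
  Jan: +$1,030.89 → $5,154.45
  Feb: +$1,030.89 → $6,185.34
  Mar: +$1,030.89 → $7,216.23
  Apr: +$1,030.89 → $8,247.12
  May: +$1,030.89 − $796.44 → $8,481.57
  Jun: +$1,030.89 − $11,574.24 → -$2,061.78
  Jul: +$1,030.89 → -$1,030.89
  Aug: +$1,030.89 → $0.00
Lowest trial balance = -$2,061.78 (Jun)
Initial deposit = cushion − low point = $2,061.78 − (-$2,061.78) = $4,123.56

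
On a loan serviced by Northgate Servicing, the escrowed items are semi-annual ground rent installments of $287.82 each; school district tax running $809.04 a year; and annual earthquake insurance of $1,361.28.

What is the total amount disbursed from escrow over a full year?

$2,745.96

Ground rent = $287.82 × 2 = $575.64
School district tax = $809.04
Earthquake insurance = $1,361.28
Combined annual = $2,745.96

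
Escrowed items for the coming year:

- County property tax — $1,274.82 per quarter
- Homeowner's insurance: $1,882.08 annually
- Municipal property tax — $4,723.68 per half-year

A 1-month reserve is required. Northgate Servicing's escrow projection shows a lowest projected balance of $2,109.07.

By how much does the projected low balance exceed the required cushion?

$740.01

County property tax: $1,274.82 × 4 = $5,099.28/yr
Homeowner's insurance: $1,882.08/yr
Municipal property tax: $4,723.68 × 2 = $9,447.36/yr
Annual escrow total = $16,428.72
Base monthly escrow = $16,428.72 ÷ 12 = $1,369.06
Cushion = 1 × $1,369.06 = $1,369.06
Surplus = $2,109.07 − $1,369.06 = $740.01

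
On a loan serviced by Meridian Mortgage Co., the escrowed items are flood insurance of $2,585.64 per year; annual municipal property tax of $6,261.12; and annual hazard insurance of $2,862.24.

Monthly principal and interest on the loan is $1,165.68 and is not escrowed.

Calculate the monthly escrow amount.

Flood insurance — $2,585.64
Municipal property tax — $6,261.12
Hazard insurance — $2,862.24
Combined annual = $2,585.64 + $6,261.12 + $2,862.24 = $11,709.00
Per month = $11,709.00 ÷ 12 = $975.75

$975.75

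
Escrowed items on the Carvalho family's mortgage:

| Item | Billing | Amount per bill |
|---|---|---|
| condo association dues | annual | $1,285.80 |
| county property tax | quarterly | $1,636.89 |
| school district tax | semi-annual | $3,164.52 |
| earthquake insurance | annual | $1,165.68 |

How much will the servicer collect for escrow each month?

Condo association dues = $1,285.80 per year
County property tax = $1,636.89 × 4 = $6,547.56 per year
School district tax = $3,164.52 × 2 = $6,329.04 per year
Earthquake insurance = $1,165.68 per year
Annual escrow total = $15,328.08
Base monthly escrow = $15,328.08 / 12 = $1,277.34

$1,277.34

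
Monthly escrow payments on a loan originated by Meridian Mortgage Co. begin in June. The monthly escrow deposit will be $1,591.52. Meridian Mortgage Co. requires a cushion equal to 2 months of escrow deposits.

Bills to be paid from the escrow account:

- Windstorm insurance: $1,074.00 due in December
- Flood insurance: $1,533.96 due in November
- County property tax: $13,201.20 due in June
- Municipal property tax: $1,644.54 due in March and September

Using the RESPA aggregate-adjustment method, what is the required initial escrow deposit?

$14,792.72

Cushion = 2 × $1,591.52 = $3,183.04
Trial balance (start $0, +$1,591.52 each month, − disbursements):
  Jun: +$1,591.52 − $13,201.20 → -$11,609.68
  Jul: +$1,591.52 → -$10,018.16
  Aug: +$1,591.52 → -$8,426.64
  Sep: +$1,591.52 − $1,644.54 → -$8,479.66
  Oct: +$1,591.52 → -$6,888.14
  Nov: +$1,591.52 − $1,533.96 → -$6,830.58
  Dec: +$1,591.52 − $1,074.00 → -$6,313.06
  Jan: +$1,591.52 → -$4,721.54
  Feb: +$1,591.52 → -$3,130.02
  Mar: +$1,591.52 − $1,644.54 → -$3,183.04
  Apr: +$1,591.52 → -$1,591.52
  May: +$1,591.52 → $0.00
Lowest trial balance = -$11,609.68 (Jun)
Initial deposit = cushion − low point = $3,183.04 − (-$11,609.68) = $14,792.72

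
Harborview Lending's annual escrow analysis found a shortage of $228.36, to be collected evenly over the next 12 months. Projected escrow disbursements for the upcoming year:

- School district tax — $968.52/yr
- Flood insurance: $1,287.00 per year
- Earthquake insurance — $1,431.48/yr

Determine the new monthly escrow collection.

$326.28

School district tax = $968.52 annually
Flood insurance = $1,287.00 annually
Earthquake insurance = $1,431.48 annually
Combined annual = $3,687.00
Monthly = $3,687.00 ÷ 12 = $307.25
Monthly shortage recovery: $228.36 ÷ 12 = $19.03
Adjusted monthly = $307.25 + $19.03 = $326.28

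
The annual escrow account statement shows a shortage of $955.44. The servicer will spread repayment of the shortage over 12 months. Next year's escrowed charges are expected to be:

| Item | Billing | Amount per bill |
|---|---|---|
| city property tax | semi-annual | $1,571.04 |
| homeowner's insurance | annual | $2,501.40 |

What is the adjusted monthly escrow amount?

$549.91

City property tax — $1,571.04 × 2 = $3,142.08
Homeowner's insurance — $2,501.40
Total per year = $5,643.48
Monthly escrow = $5,643.48 / 12 = $470.29
Shortage spread = $955.44 / 12 = $79.62/mo
Adjusted monthly = $470.29 + $79.62 = $549.91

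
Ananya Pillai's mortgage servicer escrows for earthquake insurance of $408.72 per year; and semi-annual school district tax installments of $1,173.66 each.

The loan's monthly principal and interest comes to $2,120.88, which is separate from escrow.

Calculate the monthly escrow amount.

$229.67

Earthquake insurance — $408.72/yr
School district tax — $1,173.66 × 2 = $2,347.32/yr
Total annual escrow = $2,756.04
Per month = $2,756.04 ÷ 12 = $229.67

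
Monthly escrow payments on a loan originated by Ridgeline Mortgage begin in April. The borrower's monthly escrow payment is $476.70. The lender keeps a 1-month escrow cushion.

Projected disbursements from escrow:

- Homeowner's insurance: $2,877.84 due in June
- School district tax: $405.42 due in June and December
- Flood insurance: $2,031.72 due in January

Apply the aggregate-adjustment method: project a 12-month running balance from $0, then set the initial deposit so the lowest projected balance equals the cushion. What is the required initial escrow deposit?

Cushion = 1 × $476.70 = $476.70
Trial balance (start $0, +$476.70 each month, − disbursements):
  Apr: +$476.70 → $476.70
  May: +$476.70 → $953.40
  Jun: +$476.70 − $3,283.26 → -$1,853.16
  Jul: +$476.70 → -$1,376.46
  Aug: +$476.70 → -$899.76
  Sep: +$476.70 → -$423.06
  Oct: +$476.70 → $53.64
  Nov: +$476.70 → $530.34
  Dec: +$476.70 − $405.42 → $601.62
  Jan: +$476.70 − $2,031.72 → -$953.40
  Feb: +$476.70 → -$476.70
  Mar: +$476.70 → $0.00
Lowest trial balance = -$1,853.16 (Jun)
Initial deposit = cushion − low point = $476.70 − (-$1,853.16) = $2,329.86

$2,329.86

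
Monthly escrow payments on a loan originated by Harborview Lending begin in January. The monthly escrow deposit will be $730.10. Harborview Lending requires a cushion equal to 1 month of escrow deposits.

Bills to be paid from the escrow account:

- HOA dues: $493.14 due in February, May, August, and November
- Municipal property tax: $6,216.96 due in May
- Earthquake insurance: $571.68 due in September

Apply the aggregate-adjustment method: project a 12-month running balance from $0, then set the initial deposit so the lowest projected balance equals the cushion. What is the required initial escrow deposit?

Cushion = 1 × $730.10 = $730.10
Trial balance (start $0, +$730.10 each month, − disbursements):
  Jan: +$730.10 → $730.10
  Feb: +$730.10 − $493.14 → $967.06
  Mar: +$730.10 → $1,697.16
  Apr: +$730.10 → $2,427.26
  May: +$730.10 − $6,710.10 → -$3,552.74
  Jun: +$730.10 → -$2,822.64
  Jul: +$730.10 → -$2,092.54
  Aug: +$730.10 − $493.14 → -$1,855.58
  Sep: +$730.10 − $571.68 → -$1,697.16
  Oct: +$730.10 → -$967.06
  Nov: +$730.10 − $493.14 → -$730.10
  Dec: +$730.10 → $0.00
Lowest trial balance = -$3,552.74 (May)
Initial deposit = cushion − low point = $730.10 − (-$3,552.74) = $4,282.84

$4,282.84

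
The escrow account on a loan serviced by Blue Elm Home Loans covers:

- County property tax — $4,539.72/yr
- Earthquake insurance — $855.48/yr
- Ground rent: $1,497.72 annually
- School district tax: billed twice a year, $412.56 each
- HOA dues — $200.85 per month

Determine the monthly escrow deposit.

County property tax = $4,539.72
Earthquake insurance = $855.48
Ground rent = $1,497.72
School district tax = $412.56 × 2 = $825.12
HOA dues = $200.85 × 12 = $2,410.20
Annual escrow total = $10,128.24
Per month = $10,128.24 / 12 = $844.02

$844.02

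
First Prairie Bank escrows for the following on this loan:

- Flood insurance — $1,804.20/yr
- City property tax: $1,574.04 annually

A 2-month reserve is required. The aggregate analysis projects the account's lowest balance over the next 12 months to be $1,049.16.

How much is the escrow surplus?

Flood insurance = $1,804.20 annually
City property tax = $1,574.04 annually
Annual escrow total = $3,378.24
Monthly escrow = $3,378.24 ÷ 12 = $281.52
Cushion = 2 × $281.52 = $563.04
Excess over cushion: $1,049.16 − $563.04 = $486.12

$486.12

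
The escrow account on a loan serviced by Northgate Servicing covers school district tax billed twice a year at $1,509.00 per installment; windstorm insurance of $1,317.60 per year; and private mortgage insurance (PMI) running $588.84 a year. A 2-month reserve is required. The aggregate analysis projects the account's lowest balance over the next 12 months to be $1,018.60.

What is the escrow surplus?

$197.86

School district tax: $1,509.00 × 2 = $3,018.00
Windstorm insurance: $1,317.60
Private mortgage insurance (PMI): $588.84
Combined annual = $4,924.44
Monthly = $4,924.44 ÷ 12 = $410.37
Cushion = 2 × $410.37 = $820.74
Excess over cushion: $1,018.60 − $820.74 = $197.86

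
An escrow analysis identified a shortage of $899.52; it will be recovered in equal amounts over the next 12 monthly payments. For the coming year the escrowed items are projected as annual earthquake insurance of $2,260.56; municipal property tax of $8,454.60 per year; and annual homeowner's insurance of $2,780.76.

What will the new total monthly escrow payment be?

$1,199.62

Earthquake insurance — $2,260.56 per year
Municipal property tax — $8,454.60 per year
Homeowner's insurance — $2,780.76 per year
Total annual escrow = $2,260.56 + $8,454.60 + $2,780.76 = $13,495.92
Monthly escrow = $13,495.92 / 12 = $1,124.66
Shortage spread = $899.52 ÷ 12 = $74.96/mo
New monthly escrow = $1,124.66 + $74.96 = $1,199.62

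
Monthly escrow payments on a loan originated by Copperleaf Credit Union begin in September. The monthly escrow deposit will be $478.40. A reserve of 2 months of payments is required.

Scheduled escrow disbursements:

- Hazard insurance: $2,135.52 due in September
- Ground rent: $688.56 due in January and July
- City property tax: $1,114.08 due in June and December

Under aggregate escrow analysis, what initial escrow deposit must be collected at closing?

$2,613.92

Cushion = 2 × $478.40 = $956.80
Trial balance (start $0, +$478.40 each month, − disbursements):
  Sep: +$478.40 − $2,135.52 → -$1,657.12
  Oct: +$478.40 → -$1,178.72
  Nov: +$478.40 → -$700.32
  Dec: +$478.40 − $1,114.08 → -$1,336.00
  Jan: +$478.40 − $688.56 → -$1,546.16
  Feb: +$478.40 → -$1,067.76
  Mar: +$478.40 → -$589.36
  Apr: +$478.40 → -$110.96
  May: +$478.40 → $367.44
  Jun: +$478.40 − $1,114.08 → -$268.24
  Jul: +$478.40 − $688.56 → -$478.40
  Aug: +$478.40 → $0.00
Lowest trial balance = -$1,657.12 (Sep)
Initial deposit = cushion − low point = $956.80 − (-$1,657.12) = $2,613.92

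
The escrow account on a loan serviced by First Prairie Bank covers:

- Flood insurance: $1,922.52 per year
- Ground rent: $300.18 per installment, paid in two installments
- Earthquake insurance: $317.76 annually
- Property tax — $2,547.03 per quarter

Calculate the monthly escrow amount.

Flood insurance = $1,922.52
Ground rent = $300.18 × 2 = $600.36
Earthquake insurance = $317.76
Property tax = $2,547.03 × 4 = $10,188.12
Yearly total = $13,028.76
Monthly escrow = $13,028.76 ÷ 12 = $1,085.73

$1,085.73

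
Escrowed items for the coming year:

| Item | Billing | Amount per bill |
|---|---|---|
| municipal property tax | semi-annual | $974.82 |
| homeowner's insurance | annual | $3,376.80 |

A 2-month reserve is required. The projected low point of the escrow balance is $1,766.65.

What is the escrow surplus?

$878.91

Municipal property tax: $974.82 × 2 = $1,949.64 annually
Homeowner's insurance: $3,376.80 annually
Total per year = $5,326.44
Monthly = $5,326.44 / 12 = $443.87
Required reserve = 2 × $443.87 = $887.74
Excess over cushion: $1,766.65 − $887.74 = $878.91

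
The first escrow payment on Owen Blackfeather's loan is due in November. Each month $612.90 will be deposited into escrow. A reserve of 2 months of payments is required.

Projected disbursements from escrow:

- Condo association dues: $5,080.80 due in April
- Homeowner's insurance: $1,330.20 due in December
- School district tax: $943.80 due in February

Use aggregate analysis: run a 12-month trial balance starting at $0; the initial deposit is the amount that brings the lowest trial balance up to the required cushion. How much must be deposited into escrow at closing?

Cushion = 2 × $612.90 = $1,225.80
Trial balance (start $0, +$612.90 each month, − disbursements):
  Nov: +$612.90 → $612.90
  Dec: +$612.90 − $1,330.20 → -$104.40
  Jan: +$612.90 → $508.50
  Feb: +$612.90 − $943.80 → $177.60
  Mar: +$612.90 → $790.50
  Apr: +$612.90 − $5,080.80 → -$3,677.40
  May: +$612.90 → -$3,064.50
  Jun: +$612.90 → -$2,451.60
  Jul: +$612.90 → -$1,838.70
  Aug: +$612.90 → -$1,225.80
  Sep: +$612.90 → -$612.90
  Oct: +$612.90 → $0.00
Lowest trial balance = -$3,677.40 (Apr)
Initial deposit = cushion − low point = $1,225.80 − (-$3,677.40) = $4,903.20

$4,903.20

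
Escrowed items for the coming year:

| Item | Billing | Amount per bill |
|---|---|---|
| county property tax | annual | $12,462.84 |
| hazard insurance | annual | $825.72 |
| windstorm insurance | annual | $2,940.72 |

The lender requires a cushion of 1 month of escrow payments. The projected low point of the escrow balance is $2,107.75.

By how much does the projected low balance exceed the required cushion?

County property tax = $12,462.84/yr
Hazard insurance = $825.72/yr
Windstorm insurance = $2,940.72/yr
Total per year = $16,229.28
Base monthly escrow = $16,229.28 / 12 = $1,352.44
Cushion = 1 × $1,352.44 = $1,352.44
Excess over cushion: $2,107.75 − $1,352.44 = $755.31

$755.31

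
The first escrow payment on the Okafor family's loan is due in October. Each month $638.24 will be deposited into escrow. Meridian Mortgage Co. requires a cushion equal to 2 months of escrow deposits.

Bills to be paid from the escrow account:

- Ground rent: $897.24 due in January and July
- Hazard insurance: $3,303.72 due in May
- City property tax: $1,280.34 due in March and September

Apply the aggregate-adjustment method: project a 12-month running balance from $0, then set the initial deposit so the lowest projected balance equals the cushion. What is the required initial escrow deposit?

Cushion = 2 × $638.24 = $1,276.48
Trial balance (start $0, +$638.24 each month, − disbursements):
  Oct: +$638.24 → $638.24
  Nov: +$638.24 → $1,276.48
  Dec: +$638.24 → $1,914.72
  Jan: +$638.24 − $897.24 → $1,655.72
  Feb: +$638.24 → $2,293.96
  Mar: +$638.24 − $1,280.34 → $1,651.86
  Apr: +$638.24 → $2,290.10
  May: +$638.24 − $3,303.72 → -$375.38
  Jun: +$638.24 → $262.86
  Jul: +$638.24 − $897.24 → $3.86
  Aug: +$638.24 → $642.10
  Sep: +$638.24 − $1,280.34 → $0.00
Lowest trial balance = -$375.38 (May)
Initial deposit = cushion − low point = $1,276.48 − (-$375.38) = $1,651.86

$1,651.86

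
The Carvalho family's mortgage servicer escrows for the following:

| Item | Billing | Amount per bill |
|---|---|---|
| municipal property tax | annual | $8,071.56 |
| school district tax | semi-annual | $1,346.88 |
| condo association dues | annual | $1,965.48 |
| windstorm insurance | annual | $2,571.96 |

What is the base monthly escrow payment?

$1,275.23

Municipal property tax — $8,071.56 per year
School district tax — $1,346.88 × 2 = $2,693.76 per year
Condo association dues — $1,965.48 per year
Windstorm insurance — $2,571.96 per year
Total per year = $15,302.76
Per month = $15,302.76 / 12 = $1,275.23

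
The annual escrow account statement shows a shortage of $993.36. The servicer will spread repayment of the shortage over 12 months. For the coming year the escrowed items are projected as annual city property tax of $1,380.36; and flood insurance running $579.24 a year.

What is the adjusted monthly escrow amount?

$246.08

City property tax = $1,380.36 annually
Flood insurance = $579.24 annually
Yearly total = $1,380.36 + $579.24 = $1,959.60
Per month = $1,959.60 / 12 = $163.30
Shortage per month = $993.36 / 12 = $82.78
Adjusted monthly = $163.30 + $82.78 = $246.08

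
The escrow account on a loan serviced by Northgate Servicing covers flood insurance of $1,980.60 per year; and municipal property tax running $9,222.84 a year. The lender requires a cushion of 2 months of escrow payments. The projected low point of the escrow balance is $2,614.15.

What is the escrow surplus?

Flood insurance — $1,980.60 per year
Municipal property tax — $9,222.84 per year
Total annual escrow = $1,980.60 + $9,222.84 = $11,203.44
Monthly = $11,203.44 / 12 = $933.62
Required reserve = 2 × $933.62 = $1,867.24
Excess over cushion: $2,614.15 − $1,867.24 = $746.91

$746.91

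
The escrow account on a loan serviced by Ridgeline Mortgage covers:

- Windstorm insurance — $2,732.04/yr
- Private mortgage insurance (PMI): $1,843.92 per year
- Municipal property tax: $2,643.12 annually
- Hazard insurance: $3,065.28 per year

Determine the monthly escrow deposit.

Windstorm insurance — $2,732.04 per year
Private mortgage insurance (PMI) — $1,843.92 per year
Municipal property tax — $2,643.12 per year
Hazard insurance — $3,065.28 per year
Annual escrow total = $2,732.04 + $1,843.92 + $2,643.12 + $3,065.28 = $10,284.36
Per month = $10,284.36 / 12 = $857.03

$857.03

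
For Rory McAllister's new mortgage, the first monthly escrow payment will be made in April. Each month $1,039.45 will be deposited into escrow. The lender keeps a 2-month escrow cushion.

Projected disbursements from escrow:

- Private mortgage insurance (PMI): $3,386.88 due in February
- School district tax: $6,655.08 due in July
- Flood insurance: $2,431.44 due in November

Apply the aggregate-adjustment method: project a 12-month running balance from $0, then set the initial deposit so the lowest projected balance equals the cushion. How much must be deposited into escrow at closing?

$4,576.18

Cushion = 2 × $1,039.45 = $2,078.90
Trial balance (start $0, +$1,039.45 each month, − disbursements):
  Apr: +$1,039.45 → $1,039.45
  May: +$1,039.45 → $2,078.90
  Jun: +$1,039.45 → $3,118.35
  Jul: +$1,039.45 − $6,655.08 → -$2,497.28
  Aug: +$1,039.45 → -$1,457.83
  Sep: +$1,039.45 → -$418.38
  Oct: +$1,039.45 → $621.07
  Nov: +$1,039.45 − $2,431.44 → -$770.92
  Dec: +$1,039.45 → $268.53
  Jan: +$1,039.45 → $1,307.98
  Feb: +$1,039.45 − $3,386.88 → -$1,039.45
  Mar: +$1,039.45 → $0.00
Lowest trial balance = -$2,497.28 (Jul)
Initial deposit = cushion − low point = $2,078.90 − (-$2,497.28) = $4,576.18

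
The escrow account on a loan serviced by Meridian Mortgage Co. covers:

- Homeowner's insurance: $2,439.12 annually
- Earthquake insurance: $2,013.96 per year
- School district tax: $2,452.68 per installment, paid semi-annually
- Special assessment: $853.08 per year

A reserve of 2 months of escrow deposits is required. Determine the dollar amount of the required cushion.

Homeowner's insurance: $2,439.12 per year
Earthquake insurance: $2,013.96 per year
School district tax: $2,452.68 × 2 = $4,905.36 per year
Special assessment: $853.08 per year
Combined annual = $10,211.52
Per month = $10,211.52 / 12 = $850.96
Cushion = 2 × $850.96 = $1,701.92

$1,701.92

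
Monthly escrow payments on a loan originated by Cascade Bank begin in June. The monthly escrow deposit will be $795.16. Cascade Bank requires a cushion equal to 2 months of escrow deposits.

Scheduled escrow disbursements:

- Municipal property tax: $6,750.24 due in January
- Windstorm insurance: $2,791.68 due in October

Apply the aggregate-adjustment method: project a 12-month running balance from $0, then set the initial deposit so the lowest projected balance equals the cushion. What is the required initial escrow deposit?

$4,770.96

Cushion = 2 × $795.16 = $1,590.32
Trial balance (start $0, +$795.16 each month, − disbursements):
  Jun: +$795.16 → $795.16
  Jul: +$795.16 → $1,590.32
  Aug: +$795.16 → $2,385.48
  Sep: +$795.16 → $3,180.64
  Oct: +$795.16 − $2,791.68 → $1,184.12
  Nov: +$795.16 → $1,979.28
  Dec: +$795.16 → $2,774.44
  Jan: +$795.16 − $6,750.24 → -$3,180.64
  Feb: +$795.16 → -$2,385.48
  Mar: +$795.16 → -$1,590.32
  Apr: +$795.16 → -$795.16
  May: +$795.16 → $0.00
Lowest trial balance = -$3,180.64 (Jan)
Initial deposit = cushion − low point = $1,590.32 − (-$3,180.64) = $4,770.96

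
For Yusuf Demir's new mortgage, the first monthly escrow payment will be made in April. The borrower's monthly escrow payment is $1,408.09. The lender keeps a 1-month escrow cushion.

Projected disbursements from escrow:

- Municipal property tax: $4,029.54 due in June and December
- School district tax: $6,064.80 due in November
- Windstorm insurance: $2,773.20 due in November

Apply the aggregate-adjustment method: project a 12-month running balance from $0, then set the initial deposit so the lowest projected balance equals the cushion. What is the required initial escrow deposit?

$5,632.36

Cushion = 1 × $1,408.09 = $1,408.09
Trial balance (start $0, +$1,408.09 each month, − disbursements):
  Apr: +$1,408.09 → $1,408.09
  May: +$1,408.09 → $2,816.18
  Jun: +$1,408.09 − $4,029.54 → $194.73
  Jul: +$1,408.09 → $1,602.82
  Aug: +$1,408.09 → $3,010.91
  Sep: +$1,408.09 → $4,419.00
  Oct: +$1,408.09 → $5,827.09
  Nov: +$1,408.09 − $8,838.00 → -$1,602.82
  Dec: +$1,408.09 − $4,029.54 → -$4,224.27
  Jan: +$1,408.09 → -$2,816.18
  Feb: +$1,408.09 → -$1,408.09
  Mar: +$1,408.09 → $0.00
Lowest trial balance = -$4,224.27 (Dec)
Initial deposit = cushion − low point = $1,408.09 − (-$4,224.27) = $5,632.36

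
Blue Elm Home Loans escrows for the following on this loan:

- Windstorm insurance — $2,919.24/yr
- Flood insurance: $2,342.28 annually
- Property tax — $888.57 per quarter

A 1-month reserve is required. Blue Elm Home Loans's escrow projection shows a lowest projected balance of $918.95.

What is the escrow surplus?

Windstorm insurance — $2,919.24/yr
Flood insurance — $2,342.28/yr
Property tax — $888.57 × 4 = $3,554.28/yr
Total per year = $2,919.24 + $2,342.28 + $3,554.28 = $8,815.80
Monthly = $8,815.80 ÷ 12 = $734.65
Cushion = 1 × $734.65 = $734.65
Excess over cushion: $918.95 − $734.65 = $184.30

$184.30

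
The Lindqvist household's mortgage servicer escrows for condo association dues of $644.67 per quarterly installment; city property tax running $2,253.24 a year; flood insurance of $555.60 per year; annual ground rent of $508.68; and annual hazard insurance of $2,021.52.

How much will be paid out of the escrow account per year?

Condo association dues — $644.67 × 4 = $2,578.68/yr
City property tax — $2,253.24/yr
Flood insurance — $555.60/yr
Ground rent — $508.68/yr
Hazard insurance — $2,021.52/yr
Total annual escrow = $2,578.68 + $2,253.24 + $555.60 + $508.68 + $2,021.52 = $7,917.72

$7,917.72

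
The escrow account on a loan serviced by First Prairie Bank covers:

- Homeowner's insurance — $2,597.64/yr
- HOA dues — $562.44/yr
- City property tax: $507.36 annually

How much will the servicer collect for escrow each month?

Homeowner's insurance = $2,597.64 per year
HOA dues = $562.44 per year
City property tax = $507.36 per year
Total per year = $2,597.64 + $562.44 + $507.36 = $3,667.44
Per month = $3,667.44 / 12 = $305.62

$305.62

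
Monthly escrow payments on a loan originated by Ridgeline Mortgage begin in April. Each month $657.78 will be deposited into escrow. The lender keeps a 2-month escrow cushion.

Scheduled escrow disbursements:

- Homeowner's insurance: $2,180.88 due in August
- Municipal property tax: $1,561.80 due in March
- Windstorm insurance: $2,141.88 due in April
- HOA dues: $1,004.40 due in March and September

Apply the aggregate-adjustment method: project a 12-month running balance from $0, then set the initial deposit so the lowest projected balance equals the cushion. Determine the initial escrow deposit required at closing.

$2,799.66

Cushion = 2 × $657.78 = $1,315.56
Trial balance (start $0, +$657.78 each month, − disbursements):
  Apr: +$657.78 − $2,141.88 → -$1,484.10
  May: +$657.78 → -$826.32
  Jun: +$657.78 → -$168.54
  Jul: +$657.78 → $489.24
  Aug: +$657.78 − $2,180.88 → -$1,033.86
  Sep: +$657.78 − $1,004.40 → -$1,380.48
  Oct: +$657.78 → -$722.70
  Nov: +$657.78 → -$64.92
  Dec: +$657.78 → $592.86
  Jan: +$657.78 → $1,250.64
  Feb: +$657.78 → $1,908.42
  Mar: +$657.78 − $2,566.20 → $0.00
Lowest trial balance = -$1,484.10 (Apr)
Initial deposit = cushion − low point = $1,315.56 − (-$1,484.10) = $2,799.66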